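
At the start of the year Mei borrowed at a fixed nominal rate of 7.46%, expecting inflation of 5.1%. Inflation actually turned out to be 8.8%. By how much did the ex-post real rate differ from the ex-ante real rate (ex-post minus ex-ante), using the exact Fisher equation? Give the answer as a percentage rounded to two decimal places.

Ex-ante: (1 + 0.0746)/(1 + 0.0510) − 1 = 2.2455%
Ex-post: (1 + 0.0746)/(1 + 0.0880) − 1 = -1.2316%
Difference (ex-post − ex-ante) = -3.4771% → -3.48%.

-3.48%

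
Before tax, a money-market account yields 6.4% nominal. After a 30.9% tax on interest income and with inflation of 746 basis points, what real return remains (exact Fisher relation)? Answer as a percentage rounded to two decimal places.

After-tax nominal return = 6.4% × (1 − 0.309) = 4.4224%.
1 + r = 1.044224 / 1.07460 = 0.971733
After-tax real rate = 0.971733 − 1 → -2.83%.

-2.83%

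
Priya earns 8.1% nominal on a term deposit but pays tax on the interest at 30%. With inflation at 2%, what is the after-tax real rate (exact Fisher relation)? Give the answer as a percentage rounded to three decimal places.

3.598%

After-tax nominal return = 8.1% × (1 − 0.3) = 5.6700%.
1 + r = 1.05670 / 1.02000 = 1.035980
After-tax real rate = 1.035980 − 1 → 3.598%.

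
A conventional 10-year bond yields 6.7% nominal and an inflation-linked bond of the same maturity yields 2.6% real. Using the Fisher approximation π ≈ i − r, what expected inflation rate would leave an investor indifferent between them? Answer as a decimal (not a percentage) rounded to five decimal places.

π ≈ i − r = 6.7% − 2.6% → 0.04100.

0.04100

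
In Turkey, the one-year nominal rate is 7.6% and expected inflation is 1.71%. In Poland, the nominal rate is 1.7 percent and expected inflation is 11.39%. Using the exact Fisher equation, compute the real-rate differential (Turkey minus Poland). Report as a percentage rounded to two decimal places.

14.49%

Turkey: (1 + 0.0760)/(1 + 0.0171) − 1 = 5.7910%
Poland: (1 + 0.0170)/(1 + 0.1139) − 1 = -8.6992%
Differential = 5.7910% − (-8.6992%) = 14.4901% → 14.49%.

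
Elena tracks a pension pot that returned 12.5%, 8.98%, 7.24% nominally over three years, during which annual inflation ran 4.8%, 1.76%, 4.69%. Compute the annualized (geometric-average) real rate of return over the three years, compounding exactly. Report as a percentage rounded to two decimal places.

Nominal growth factor = 1.1250 × 1.0898 × 1.0724 = 1.31478921
Price-level growth factor = 1.0480 × 1.0176 × 1.0469 = 1.11646106
Real growth factor = 1.31478921 / 1.11646106 = 1.17764001
Annualized real rate = 1.17764001^(1/3) − 1 = 5.6017% → 5.60%.

5.60%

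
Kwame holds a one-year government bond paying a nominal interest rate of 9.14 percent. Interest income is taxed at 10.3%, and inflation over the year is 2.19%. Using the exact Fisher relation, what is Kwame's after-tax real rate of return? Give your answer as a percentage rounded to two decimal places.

5.88%

After-tax nominal return = 9.14% × (1 − 0.103) = 8.19858%.
1 + r = 1.0819858 / 1.02190 = 1.058798
After-tax real rate = 1.058798 − 1 → 5.88%.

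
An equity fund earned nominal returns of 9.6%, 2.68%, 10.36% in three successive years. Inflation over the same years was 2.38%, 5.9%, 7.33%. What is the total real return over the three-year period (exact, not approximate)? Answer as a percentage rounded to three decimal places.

Nominal growth factor = 1.0960 × 1.0268 × 1.1036 = 1.241961
Price-level growth factor = 1.0238 × 1.0590 × 1.0733 = 1.163676
Real growth factor = 1.241961 / 1.163676 = 1.067274
Total real return = 1.067274 − 1 → 6.727%.

6.727%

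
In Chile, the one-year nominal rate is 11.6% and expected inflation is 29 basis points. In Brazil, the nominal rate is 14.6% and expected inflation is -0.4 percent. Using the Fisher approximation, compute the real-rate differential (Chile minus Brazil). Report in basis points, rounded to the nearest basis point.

-369 basis points

Chile: 11.6% − 0.29% = 11.310%
Brazil: 14.6% − (-0.4%) = 15.000%
Differential = -3.690% → -369 basis points.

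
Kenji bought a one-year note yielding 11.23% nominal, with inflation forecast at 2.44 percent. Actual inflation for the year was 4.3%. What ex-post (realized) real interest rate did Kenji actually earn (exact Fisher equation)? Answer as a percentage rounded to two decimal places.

Ex-post: (1 + 0.1123)/(1 + 0.0430) − 1 = 6.6443%
So the realized real rate is 6.64%.

6.64%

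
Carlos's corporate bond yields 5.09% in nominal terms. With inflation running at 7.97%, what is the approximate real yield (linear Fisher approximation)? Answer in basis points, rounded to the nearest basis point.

-288 basis points

r ≈ i − π = 5.09% − 7.97% = -288 basis points.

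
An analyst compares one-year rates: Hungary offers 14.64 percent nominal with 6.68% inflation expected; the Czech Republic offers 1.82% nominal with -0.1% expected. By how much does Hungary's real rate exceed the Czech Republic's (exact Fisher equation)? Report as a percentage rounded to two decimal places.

5.54%

Hungary: (1 + 0.1464)/(1 + 0.0668) − 1 = 7.4616%
The Czech Republic: (1 + 0.0182)/(1 − 0.0010) − 1 = 1.9219%
Differential = 7.4616% − 1.9219% = 5.5396% → 5.54%.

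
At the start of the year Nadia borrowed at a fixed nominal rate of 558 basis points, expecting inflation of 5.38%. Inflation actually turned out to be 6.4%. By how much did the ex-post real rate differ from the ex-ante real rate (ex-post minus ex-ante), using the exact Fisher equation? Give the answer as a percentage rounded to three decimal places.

-0.960%

Ex-ante: (1 + 0.0558)/(1 + 0.0538) − 1 = 0.18979%
Ex-post: (1 + 0.0558)/(1 + 0.0640) − 1 = -0.77068%
Difference (ex-post − ex-ante) = -0.96047% → -0.960%.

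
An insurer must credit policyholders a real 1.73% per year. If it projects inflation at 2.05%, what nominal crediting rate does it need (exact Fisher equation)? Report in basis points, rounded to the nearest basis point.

(1 + i) = (1 + r)(1 + π) = 1.01730 × 1.02050 = 1.03815465
i = 1.03815465 − 1, so the required nominal rate is 382 basis points.

382 basis points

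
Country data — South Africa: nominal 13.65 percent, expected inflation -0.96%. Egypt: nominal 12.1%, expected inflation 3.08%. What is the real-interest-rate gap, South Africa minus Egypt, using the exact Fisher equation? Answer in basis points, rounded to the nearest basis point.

South Africa: (1 + 0.1365)/(1 − 0.0096) − 1 = 14.7516%
Egypt: (1 + 0.1210)/(1 + 0.0308) − 1 = 8.7505%
Differential = 14.7516% − 8.7505% = 6.0011% → 600 basis points.

600 basis points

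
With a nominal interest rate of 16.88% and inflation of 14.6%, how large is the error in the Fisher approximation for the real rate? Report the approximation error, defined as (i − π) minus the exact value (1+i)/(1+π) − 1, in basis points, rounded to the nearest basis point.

29 basis points

Approximate: r ≈ 16.880% − 14.600% = 2.2800%
Exact: (1 + 0.1688)/(1 + 0.1460) − 1 = 1.9895%
Error = 2.2800% − 1.9895% = 0.2905% → 29 basis points.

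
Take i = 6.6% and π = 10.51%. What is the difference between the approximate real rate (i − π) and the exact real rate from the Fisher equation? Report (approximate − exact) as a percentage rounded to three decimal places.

Approximate: r ≈ 6.600% − 10.510% = -3.9100%
Exact: (1 + 0.0660)/(1 + 0.1051) − 1 = -3.5381%
Error = -3.9100% − (-3.5381%) = -0.3719% → -0.372%.

-0.372%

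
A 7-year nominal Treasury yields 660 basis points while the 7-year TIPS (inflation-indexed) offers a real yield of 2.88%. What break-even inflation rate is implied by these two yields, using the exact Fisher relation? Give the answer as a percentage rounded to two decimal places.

(1 + π) = (1 + i)/(1 + r) = 1.06600 / 1.02880 = 1.036159
Break-even inflation = 1.036159 − 1 → 3.62%.

3.62%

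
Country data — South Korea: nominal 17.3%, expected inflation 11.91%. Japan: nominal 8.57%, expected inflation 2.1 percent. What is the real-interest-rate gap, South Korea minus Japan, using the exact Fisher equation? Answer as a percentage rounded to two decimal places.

-1.52%

South Korea: (1 + 0.1730)/(1 + 0.1191) − 1 = 4.8164%
Japan: (1 + 0.0857)/(1 + 0.0210) − 1 = 6.3369%
Differential = 4.8164% − 6.3369% = -1.5206% → -1.52%.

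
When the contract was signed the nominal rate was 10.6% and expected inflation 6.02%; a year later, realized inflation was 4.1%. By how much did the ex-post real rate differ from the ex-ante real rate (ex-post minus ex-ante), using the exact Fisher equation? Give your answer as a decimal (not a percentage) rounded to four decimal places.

Ex-ante: (1 + 0.1060)/(1 + 0.0602) − 1 = 4.3199%
Ex-post: (1 + 0.1060)/(1 + 0.0410) − 1 = 6.2440%
Difference (ex-post − ex-ante) = 1.9241% → 0.0192.

0.0192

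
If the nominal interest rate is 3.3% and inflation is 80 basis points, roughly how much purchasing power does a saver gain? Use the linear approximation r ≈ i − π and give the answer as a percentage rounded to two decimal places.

r ≈ i − π = 3.3% − 0.8% = 2.50%.

2.50%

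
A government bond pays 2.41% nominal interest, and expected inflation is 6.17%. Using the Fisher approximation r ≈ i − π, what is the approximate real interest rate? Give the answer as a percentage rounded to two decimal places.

-3.76%

r ≈ i − π = 2.41% − 6.17% = -3.76%.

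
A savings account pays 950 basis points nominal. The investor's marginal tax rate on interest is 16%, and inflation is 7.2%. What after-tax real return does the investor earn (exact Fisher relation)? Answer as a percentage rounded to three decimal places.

0.728%

After-tax nominal return = 9.5% × (1 − 0.16) = 7.9800%.
1 + r = 1.07980 / 1.07200 = 1.007276
After-tax real rate = 1.007276 − 1 → 0.728%.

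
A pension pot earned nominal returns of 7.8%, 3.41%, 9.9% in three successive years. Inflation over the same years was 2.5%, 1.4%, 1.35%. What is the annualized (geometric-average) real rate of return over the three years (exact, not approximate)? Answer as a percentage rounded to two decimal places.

5.16%

Compound the nominal returns: 1.0780 × 1.0341 × 1.0990 = 1.22512102.
Compound inflation: 1.0250 × 1.0140 × 1.0135 = 1.05338123.
Deflate: 1.22512102 / 1.05338123 = 1.16303670.
Annualized real rate = 1.16303670^(1/3) − 1 = 5.1634% → 5.16%.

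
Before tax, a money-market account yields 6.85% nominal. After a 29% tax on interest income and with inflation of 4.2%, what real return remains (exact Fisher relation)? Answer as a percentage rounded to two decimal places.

After-tax nominal return = 6.85% × (1 − 0.29) = 4.8635%.
1 + r = 1.048635 / 1.04200 = 1.006368
After-tax real rate = 1.006368 − 1 → 0.64%.

0.64%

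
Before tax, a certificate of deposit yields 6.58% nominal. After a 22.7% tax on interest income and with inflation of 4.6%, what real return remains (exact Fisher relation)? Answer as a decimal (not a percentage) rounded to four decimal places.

0.0046

After-tax nominal return = 6.58% × (1 − 0.227) = 5.08634%.
1 + r = 1.0508634 / 1.04600 = 1.0046495
After-tax real rate = 1.0046495 − 1 → 0.0046.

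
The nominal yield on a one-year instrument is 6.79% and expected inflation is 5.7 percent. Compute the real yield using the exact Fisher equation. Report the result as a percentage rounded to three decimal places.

By the Fisher equation, 1 + r = (1 + i)/(1 + π).
1 + r = 1.06790 / 1.05700 = 1.010312
r = 1.010312 − 1 = 1.0312%, i.e. 1.031%.

1.031%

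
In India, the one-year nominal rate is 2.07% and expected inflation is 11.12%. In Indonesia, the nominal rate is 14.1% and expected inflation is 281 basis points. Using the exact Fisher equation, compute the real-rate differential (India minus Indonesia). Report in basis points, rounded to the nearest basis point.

-1913 basis points

India: (1 + 0.0207)/(1 + 0.1112) − 1 = -8.1443%
Indonesia: (1 + 0.1410)/(1 + 0.0281) − 1 = 10.9814%
Differential = -8.1443% − 10.9814% = -19.1258% → -1913 basis points.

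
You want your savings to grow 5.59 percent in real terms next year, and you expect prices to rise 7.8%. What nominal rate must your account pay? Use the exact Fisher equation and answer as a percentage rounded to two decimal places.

13.83%

(1 + i) = (1 + r)(1 + π) = 1.05590 × 1.07800 = 1.1382602
i = 1.1382602 − 1, so the required nominal rate is 13.83%.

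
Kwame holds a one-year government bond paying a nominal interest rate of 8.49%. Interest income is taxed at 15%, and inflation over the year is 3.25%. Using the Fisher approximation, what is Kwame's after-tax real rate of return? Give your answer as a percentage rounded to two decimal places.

After-tax nominal return = 8.49% × (1 − 0.15) = 7.2165%.
r ≈ 7.2165% − 3.25% → 3.97%.

3.97%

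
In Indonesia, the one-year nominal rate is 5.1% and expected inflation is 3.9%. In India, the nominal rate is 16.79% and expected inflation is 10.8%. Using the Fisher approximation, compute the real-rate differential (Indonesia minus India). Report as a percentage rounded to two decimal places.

-4.79%

Indonesia: 5.1% − 3.9% = 1.200%
India: 16.79% − 10.8% = 5.990%
Differential = -4.790% → -4.79%.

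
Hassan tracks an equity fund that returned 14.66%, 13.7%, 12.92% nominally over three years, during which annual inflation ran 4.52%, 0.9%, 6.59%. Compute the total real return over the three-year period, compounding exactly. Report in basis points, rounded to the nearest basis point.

3096 basis points

Compound the nominal returns: 1.1466 × 1.1370 × 1.1292 = 1.472120.
Compound inflation: 1.0452 × 1.0090 × 1.0659 = 1.124105.
Deflate: 1.472120 / 1.124105 = 1.309593.
Total real return = 1.309593 − 1 → 3096 basis points.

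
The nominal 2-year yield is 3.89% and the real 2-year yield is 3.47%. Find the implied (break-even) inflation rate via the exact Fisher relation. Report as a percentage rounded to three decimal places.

0.406%

(1 + π) = (1 + i)/(1 + r) = 1.03890 / 1.03470 = 1.004059
Break-even inflation = 1.004059 − 1 → 0.406%.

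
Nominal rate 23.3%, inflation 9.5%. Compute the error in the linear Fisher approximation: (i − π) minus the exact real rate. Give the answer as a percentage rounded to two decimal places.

1.20%

Approximate: r ≈ 23.300% − 9.500% = 13.8000%
Exact: (1 + 0.2330)/(1 + 0.0950) − 1 = 12.6027%
Error = 13.8000% − 12.6027% = 1.1973% → 1.20%.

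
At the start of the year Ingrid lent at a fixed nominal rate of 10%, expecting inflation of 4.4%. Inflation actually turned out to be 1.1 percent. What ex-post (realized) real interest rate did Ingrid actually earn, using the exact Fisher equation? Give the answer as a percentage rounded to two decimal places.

8.80%

Ex-post: (1 + 0.1000)/(1 + 0.0110) − 1 = 8.8032%
So the realized real rate is 8.80%.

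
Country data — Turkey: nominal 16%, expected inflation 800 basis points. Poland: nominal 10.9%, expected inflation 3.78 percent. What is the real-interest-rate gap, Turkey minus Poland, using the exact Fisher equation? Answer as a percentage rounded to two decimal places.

Turkey: (1 + 0.1600)/(1 + 0.0800) − 1 = 7.4074%
Poland: (1 + 0.1090)/(1 + 0.0378) − 1 = 6.8607%
Differential = 7.4074% − 6.8607% = 0.5467% → 0.55%.

0.55%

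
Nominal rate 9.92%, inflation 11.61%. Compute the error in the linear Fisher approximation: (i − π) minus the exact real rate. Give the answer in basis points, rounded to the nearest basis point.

Approximate: r ≈ 9.920% − 11.610% = -1.6900%
Exact: (1 + 0.0992)/(1 + 0.1161) − 1 = -1.5142%
Error = -1.6900% − (-1.5142%) = -0.1758% → -18 basis points.

-18 basis points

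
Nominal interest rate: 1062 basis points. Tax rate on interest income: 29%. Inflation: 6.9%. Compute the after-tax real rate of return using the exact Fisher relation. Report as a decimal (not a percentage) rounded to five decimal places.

After-tax nominal return = 10.62% × (1 − 0.29) = 7.5402%.
1 + r = 1.075402 / 1.06900 = 1.005989
After-tax real rate = 1.005989 − 1 → 0.00599.

0.00599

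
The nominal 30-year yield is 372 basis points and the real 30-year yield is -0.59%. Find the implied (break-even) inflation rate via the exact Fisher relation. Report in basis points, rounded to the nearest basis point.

(1 + π) = (1 + i)/(1 + r) = 1.03720 / 0.99410 = 1.043356
Break-even inflation = 1.043356 − 1 → 434 basis points.

434 basis points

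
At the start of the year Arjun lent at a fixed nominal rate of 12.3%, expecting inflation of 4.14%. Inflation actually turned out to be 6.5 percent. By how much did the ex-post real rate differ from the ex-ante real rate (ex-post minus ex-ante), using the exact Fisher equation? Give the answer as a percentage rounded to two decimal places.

-2.39%

Ex-ante: (1 + 0.1230)/(1 + 0.0414) − 1 = 7.8356%
Ex-post: (1 + 0.1230)/(1 + 0.0650) − 1 = 5.4460%
Difference (ex-post − ex-ante) = -2.3896% → -2.39%.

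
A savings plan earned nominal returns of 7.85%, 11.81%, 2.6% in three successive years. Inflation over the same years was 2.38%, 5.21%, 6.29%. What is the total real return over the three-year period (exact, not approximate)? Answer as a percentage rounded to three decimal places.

8.065%

Compound the nominal returns: 1.0785 × 1.1181 × 1.0260 = 1.237223.
Compound inflation: 1.0238 × 1.0521 × 1.0629 = 1.144892.
Deflate: 1.237223 / 1.144892 = 1.080646.
Total real return = 1.080646 − 1 → 8.065%.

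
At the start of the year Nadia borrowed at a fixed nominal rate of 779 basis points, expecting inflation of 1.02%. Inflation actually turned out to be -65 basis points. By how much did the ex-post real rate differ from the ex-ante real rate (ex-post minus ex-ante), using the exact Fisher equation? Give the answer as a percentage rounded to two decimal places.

1.79%

Ex-ante: (1 + 0.0779)/(1 + 0.0102) − 1 = 6.7016%
Ex-post: (1 + 0.0779)/(1 − 0.0065) − 1 = 8.4952%
Difference (ex-post − ex-ante) = 1.7936% → 1.79%.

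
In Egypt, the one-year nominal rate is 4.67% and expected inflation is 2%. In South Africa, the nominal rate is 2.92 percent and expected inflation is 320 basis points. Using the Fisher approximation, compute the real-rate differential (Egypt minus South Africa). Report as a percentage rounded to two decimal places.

2.95%

Egypt: 4.67% − 2% = 2.670%
South Africa: 2.92% − 3.2% = -0.280%
Differential = 2.950% → 2.95%.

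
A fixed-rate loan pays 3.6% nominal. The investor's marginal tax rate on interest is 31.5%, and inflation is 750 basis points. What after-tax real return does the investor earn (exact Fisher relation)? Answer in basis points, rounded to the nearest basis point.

After-tax nominal return = 3.6% × (1 − 0.315) = 2.4660%.
1 + r = 1.02466 / 1.07500 = 0.953172
After-tax real rate = 0.953172 − 1 → -468 basis points.

-468 basis points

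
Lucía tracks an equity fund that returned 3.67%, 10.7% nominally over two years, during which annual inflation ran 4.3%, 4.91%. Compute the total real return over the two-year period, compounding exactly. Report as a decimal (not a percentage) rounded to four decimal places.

Compound the nominal returns: 1.0367 × 1.1070 = 1.147627.
Compound inflation: 1.0430 × 1.0491 = 1.094211.
Deflate: 1.147627 / 1.094211 = 1.048817.
Total real return = 1.048817 − 1 → 0.0488.

0.0488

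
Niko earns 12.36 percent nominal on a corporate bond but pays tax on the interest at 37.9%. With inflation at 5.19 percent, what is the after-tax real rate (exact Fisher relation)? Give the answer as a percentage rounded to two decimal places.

2.36%

After-tax nominal return = 12.36% × (1 − 0.379) = 7.67556%.
1 + r = 1.0767556 / 1.05190 = 1.023629
After-tax real rate = 1.023629 − 1 → 2.36%.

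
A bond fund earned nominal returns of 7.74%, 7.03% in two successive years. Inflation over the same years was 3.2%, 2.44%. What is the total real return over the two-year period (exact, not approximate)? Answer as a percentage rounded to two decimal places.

9.08%

Nominal growth factor = 1.0774 × 1.0703 = 1.153141
Price-level growth factor = 1.0320 × 1.0244 = 1.057181
Real growth factor = 1.153141 / 1.057181 = 1.090770
Total real return = 1.090770 − 1 → 9.08%.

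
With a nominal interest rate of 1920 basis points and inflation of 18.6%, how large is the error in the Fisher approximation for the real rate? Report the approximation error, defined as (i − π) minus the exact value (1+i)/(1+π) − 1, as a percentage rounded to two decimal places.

0.09%

Approximate: r ≈ 19.200% − 18.600% = 0.6000%
Exact: (1 + 0.1920)/(1 + 0.1860) − 1 = 0.5059%
Error = 0.6000% − 0.5059% = 0.0941% → 0.09%.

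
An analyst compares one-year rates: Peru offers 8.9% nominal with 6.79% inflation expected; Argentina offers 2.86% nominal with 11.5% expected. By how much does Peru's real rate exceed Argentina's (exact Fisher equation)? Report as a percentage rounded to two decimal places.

Peru: (1 + 0.0890)/(1 + 0.0679) − 1 = 1.9758%
Argentina: (1 + 0.0286)/(1 + 0.1150) − 1 = -7.7489%
Differential = 1.9758% − (-7.7489%) = 9.7247% → 9.72%.

9.72%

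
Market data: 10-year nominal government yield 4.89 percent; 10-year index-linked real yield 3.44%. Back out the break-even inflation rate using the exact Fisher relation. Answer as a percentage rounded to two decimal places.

1.40%

(1 + π) = (1 + i)/(1 + r) = 1.04890 / 1.03440 = 1.014018
Break-even inflation = 1.014018 − 1 → 1.40%.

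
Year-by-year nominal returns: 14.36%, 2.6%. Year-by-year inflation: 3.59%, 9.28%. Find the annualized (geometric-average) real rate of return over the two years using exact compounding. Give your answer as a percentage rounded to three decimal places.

1.808%

Nominal growth factor = 1.1436 × 1.0260 = 1.17333360
Price-level growth factor = 1.0359 × 1.0928 = 1.13203152
Real growth factor = 1.17333360 / 1.13203152 = 1.03648492
Annualized real rate = 1.03648492^(1/2) − 1 = 1.8079% → 1.808%.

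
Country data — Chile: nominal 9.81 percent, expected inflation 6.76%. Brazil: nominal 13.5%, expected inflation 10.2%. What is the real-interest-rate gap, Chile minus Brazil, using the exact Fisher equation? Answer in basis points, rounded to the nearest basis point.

Chile: (1 + 0.0981)/(1 + 0.0676) − 1 = 2.8569%
Brazil: (1 + 0.1350)/(1 + 0.1020) − 1 = 2.9946%
Differential = 2.8569% − 2.9946% = -0.1377% → -14 basis points.

-14 basis points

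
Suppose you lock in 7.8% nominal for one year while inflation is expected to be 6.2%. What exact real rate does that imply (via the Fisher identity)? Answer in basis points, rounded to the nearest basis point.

151 basis points

By the Fisher identity, 1 + r = (1 + i)/(1 + π).
1 + r = 1.07800 / 1.06200 = 1.015066
r = 1.015066 − 1 = 1.5066%, i.e. 151 basis points.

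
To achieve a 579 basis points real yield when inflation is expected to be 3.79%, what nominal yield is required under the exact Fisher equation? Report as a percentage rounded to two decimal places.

(1 + i) = (1 + r)(1 + π) = 1.05790 × 1.03790 = 1.09799441
i = 1.09799441 − 1, so the required nominal rate is 9.80%.

9.80%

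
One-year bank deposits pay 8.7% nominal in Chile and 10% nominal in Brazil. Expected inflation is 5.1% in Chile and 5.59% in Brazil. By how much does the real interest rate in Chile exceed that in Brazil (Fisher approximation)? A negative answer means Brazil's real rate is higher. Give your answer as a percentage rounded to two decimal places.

-0.81%

Chile: 8.7% − 5.1% = 3.600%
Brazil: 10% − 5.59% = 4.410%
Differential = -0.810% → -0.81%.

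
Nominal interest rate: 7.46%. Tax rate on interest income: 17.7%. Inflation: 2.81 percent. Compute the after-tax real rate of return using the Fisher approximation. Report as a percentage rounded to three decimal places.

After-tax nominal return = 7.46% × (1 − 0.177) = 6.13958%.
r ≈ 6.13958% − 2.81% → 3.330%.

3.330%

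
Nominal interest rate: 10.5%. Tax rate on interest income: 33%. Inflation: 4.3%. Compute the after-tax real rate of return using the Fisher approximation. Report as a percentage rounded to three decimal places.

2.735%

After-tax nominal return = 10.5% × (1 − 0.33) = 7.0350%.
r ≈ 7.0350% − 4.3% → 2.735%.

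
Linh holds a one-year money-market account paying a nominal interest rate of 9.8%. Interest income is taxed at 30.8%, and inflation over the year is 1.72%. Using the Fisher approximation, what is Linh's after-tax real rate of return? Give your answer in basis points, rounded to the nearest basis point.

506 basis points

After-tax nominal return = 9.8% × (1 − 0.308) = 6.7816%.
r ≈ 6.7816% − 1.72% → 506 basis points.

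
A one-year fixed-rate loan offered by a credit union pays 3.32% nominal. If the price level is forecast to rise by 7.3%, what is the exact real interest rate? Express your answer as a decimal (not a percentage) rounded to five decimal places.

-0.03709

1 + r = 1.03320 / 1.07300 = 0.962908
r = 0.962908 − 1 = -3.7092%, i.e. -0.03709.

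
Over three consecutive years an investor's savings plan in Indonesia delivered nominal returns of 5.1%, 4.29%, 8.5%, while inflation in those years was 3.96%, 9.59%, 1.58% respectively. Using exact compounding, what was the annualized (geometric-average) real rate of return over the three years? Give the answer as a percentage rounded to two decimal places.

0.91%

Compound the nominal returns: 1.0510 × 1.0429 × 1.0850 = 1.18925537.
Compound inflation: 1.0396 × 1.0959 × 1.0158 = 1.15729854.
Deflate: 1.18925537 / 1.15729854 = 1.02761330.
Annualized real rate = 1.02761330^(1/3) − 1 = 0.9121% → 0.91%.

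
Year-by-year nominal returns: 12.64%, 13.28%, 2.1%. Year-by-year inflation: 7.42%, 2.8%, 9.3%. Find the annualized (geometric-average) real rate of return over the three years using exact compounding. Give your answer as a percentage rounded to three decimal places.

2.579%

Nominal growth factor = 1.1264 × 1.1328 × 1.0210 = 1.30278162
Price-level growth factor = 1.0742 × 1.0280 × 1.0930 = 1.20697542
Real growth factor = 1.30278162 / 1.20697542 = 1.07937710
Annualized real rate = 1.07937710^(1/3) − 1 = 2.5788% → 2.579%.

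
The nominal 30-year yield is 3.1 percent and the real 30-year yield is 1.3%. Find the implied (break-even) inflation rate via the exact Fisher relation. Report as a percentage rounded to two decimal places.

1.78%

(1 + π) = (1 + i)/(1 + r) = 1.03100 / 1.01300 = 1.017769
Break-even inflation = 1.017769 − 1 → 1.78%.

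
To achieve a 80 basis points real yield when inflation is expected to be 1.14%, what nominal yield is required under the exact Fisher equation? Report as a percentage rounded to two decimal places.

(1 + i) = (1 + r)(1 + π) = 1.00800 × 1.01140 = 1.0194912
i = 1.0194912 − 1, so the required nominal rate is 1.95%.

1.95%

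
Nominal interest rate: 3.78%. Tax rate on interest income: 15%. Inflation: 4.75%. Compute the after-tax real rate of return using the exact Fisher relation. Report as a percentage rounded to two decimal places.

-1.47%

After-tax nominal return = 3.78% × (1 − 0.15) = 3.2130%.
1 + r = 1.03213 / 1.04750 = 0.985327
After-tax real rate = 0.985327 − 1 → -1.47%.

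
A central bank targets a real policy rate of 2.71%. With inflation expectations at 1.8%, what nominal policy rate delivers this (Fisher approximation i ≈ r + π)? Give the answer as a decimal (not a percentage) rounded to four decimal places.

i ≈ r + π = 2.71% + 1.8% = 0.0451.

0.0451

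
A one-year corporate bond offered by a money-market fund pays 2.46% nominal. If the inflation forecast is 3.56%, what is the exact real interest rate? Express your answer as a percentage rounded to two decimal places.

-1.06%

1 + r = 1.02460 / 1.03560 = 0.989378
r = 0.989378 − 1 = -1.0622%, i.e. -1.06%.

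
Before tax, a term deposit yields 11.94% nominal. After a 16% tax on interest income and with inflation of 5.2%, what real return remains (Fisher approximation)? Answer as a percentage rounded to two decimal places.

After-tax nominal return = 11.94% × (1 − 0.16) = 10.0296%.
r ≈ 10.0296% − 5.2% → 4.83%.

4.83%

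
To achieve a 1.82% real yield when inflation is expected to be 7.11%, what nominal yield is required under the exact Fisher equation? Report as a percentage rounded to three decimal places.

9.059%

(1 + i) = (1 + r)(1 + π) = 1.01820 × 1.07110 = 1.09059402
i = 1.09059402 − 1, so the required nominal rate is 9.059%.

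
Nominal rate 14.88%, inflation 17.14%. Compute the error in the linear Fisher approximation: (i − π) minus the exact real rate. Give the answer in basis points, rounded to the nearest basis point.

Approximate: r ≈ 14.880% − 17.140% = -2.2600%
Exact: (1 + 0.1488)/(1 + 0.1714) − 1 = -1.9293%
Error = -2.2600% − (-1.9293%) = -0.3307% → -33 basis points.

-33 basis points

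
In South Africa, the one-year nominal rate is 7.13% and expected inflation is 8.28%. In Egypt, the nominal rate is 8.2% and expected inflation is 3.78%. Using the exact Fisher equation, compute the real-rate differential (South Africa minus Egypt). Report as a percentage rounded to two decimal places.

South Africa: (1 + 0.0713)/(1 + 0.0828) − 1 = -1.0621%
Egypt: (1 + 0.0820)/(1 + 0.0378) − 1 = 4.2590%
Differential = -1.0621% − 4.2590% = -5.3211% → -5.32%.

-5.32%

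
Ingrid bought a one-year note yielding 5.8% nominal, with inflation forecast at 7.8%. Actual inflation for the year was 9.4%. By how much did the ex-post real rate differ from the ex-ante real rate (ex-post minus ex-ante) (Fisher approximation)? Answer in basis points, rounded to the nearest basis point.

Ex-ante: 5.8% − 7.8% = -2.000%
Ex-post: 5.8% − 9.4% = -3.600%
Difference (ex-post − ex-ante) = -1.6000% → -160 basis points.

-160 basis points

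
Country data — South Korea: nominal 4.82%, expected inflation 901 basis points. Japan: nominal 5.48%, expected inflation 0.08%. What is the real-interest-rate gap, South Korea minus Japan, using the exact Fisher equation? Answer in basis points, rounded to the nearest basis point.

-924 basis points

South Korea: (1 + 0.0482)/(1 + 0.0901) − 1 = -3.8437%
Japan: (1 + 0.0548)/(1 + 0.0008) − 1 = 5.3957%
Differential = -3.8437% − 5.3957% = -9.2394% → -924 basis points.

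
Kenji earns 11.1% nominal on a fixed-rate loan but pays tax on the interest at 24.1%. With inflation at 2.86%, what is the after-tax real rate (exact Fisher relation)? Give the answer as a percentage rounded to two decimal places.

After-tax nominal return = 11.1% × (1 − 0.241) = 8.4249%.
1 + r = 1.084249 / 1.02860 = 1.054102
After-tax real rate = 1.054102 − 1 → 5.41%.

5.41%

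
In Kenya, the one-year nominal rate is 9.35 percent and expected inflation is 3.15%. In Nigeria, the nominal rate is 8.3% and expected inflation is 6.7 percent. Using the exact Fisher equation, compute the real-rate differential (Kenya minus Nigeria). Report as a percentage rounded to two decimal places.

Kenya: (1 + 0.0935)/(1 + 0.0315) − 1 = 6.0107%
Nigeria: (1 + 0.0830)/(1 + 0.0670) − 1 = 1.4995%
Differential = 6.0107% − 1.4995% = 4.5111% → 4.51%.

4.51%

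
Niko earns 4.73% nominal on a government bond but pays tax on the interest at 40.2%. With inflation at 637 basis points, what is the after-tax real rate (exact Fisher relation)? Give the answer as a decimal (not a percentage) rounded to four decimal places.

-0.0333

After-tax nominal return = 4.73% × (1 − 0.402) = 2.82854%.
1 + r = 1.0282854 / 1.06370 = 0.966706
After-tax real rate = 0.966706 − 1 → -0.0333.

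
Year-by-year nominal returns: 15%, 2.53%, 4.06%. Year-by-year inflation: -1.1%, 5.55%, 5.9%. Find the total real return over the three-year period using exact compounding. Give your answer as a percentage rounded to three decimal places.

10.990%

Compound the nominal returns: 1.1500 × 1.0253 × 1.0406 = 1.226966.
Compound inflation: 0.9890 × 1.0555 × 1.0590 = 1.105479.
Deflate: 1.226966 / 1.105479 = 1.109896.
Total real return = 1.109896 − 1 → 10.990%.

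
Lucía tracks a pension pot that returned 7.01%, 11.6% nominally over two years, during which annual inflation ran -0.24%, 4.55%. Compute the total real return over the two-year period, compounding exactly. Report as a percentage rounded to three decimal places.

Nominal growth factor = 1.0701 × 1.1160 = 1.194232
Price-level growth factor = 0.9976 × 1.0455 = 1.042991
Real growth factor = 1.194232 / 1.042991 = 1.145007
Total real return = 1.145007 − 1 → 14.501%.

14.501%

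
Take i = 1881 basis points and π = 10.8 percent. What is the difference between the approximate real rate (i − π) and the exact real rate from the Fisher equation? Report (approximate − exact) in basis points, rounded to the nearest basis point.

Approximate: r ≈ 18.810% − 10.800% = 8.0100%
Exact: (1 + 0.1881)/(1 + 0.1080) − 1 = 7.2292%
Error = 8.0100% − 7.2292% = 0.7808% → 78 basis points.

78 basis points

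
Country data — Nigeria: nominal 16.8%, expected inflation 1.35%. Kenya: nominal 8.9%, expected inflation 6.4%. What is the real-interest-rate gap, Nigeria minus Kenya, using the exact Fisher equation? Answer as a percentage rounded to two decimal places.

Nigeria: (1 + 0.1680)/(1 + 0.0135) − 1 = 15.2442%
Kenya: (1 + 0.0890)/(1 + 0.0640) − 1 = 2.3496%
Differential = 15.2442% − 2.3496% = 12.8946% → 12.89%.

12.89%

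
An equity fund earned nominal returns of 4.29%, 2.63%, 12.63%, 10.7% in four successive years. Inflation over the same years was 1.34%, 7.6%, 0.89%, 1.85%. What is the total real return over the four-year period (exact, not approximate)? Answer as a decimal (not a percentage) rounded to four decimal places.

0.1910

Nominal growth factor = 1.0429 × 1.0263 × 1.1263 × 1.1070 = 1.334500
Price-level growth factor = 1.0134 × 1.0760 × 1.0089 × 1.0185 = 1.120475
Real growth factor = 1.334500 / 1.120475 = 1.191013
Total real return = 1.191013 − 1 → 0.1910.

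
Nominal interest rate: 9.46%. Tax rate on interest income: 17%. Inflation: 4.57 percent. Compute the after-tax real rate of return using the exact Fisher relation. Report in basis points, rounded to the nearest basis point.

314 basis points

After-tax nominal return = 9.46% × (1 − 0.17) = 7.8518%.
1 + r = 1.078518 / 1.04570 = 1.031384
After-tax real rate = 1.031384 − 1 → 314 basis points.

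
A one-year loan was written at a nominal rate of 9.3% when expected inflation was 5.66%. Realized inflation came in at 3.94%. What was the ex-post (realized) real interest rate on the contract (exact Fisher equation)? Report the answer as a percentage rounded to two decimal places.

Ex-post: (1 + 0.0930)/(1 + 0.0394) − 1 = 5.1568%
So the realized real rate is 5.16%.

5.16%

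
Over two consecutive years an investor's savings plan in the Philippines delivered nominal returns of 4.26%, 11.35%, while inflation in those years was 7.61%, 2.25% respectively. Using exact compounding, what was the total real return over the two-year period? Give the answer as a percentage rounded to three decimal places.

Nominal growth factor = 1.0426 × 1.1135 = 1.160935
Price-level growth factor = 1.0761 × 1.0225 = 1.100312
Real growth factor = 1.160935 / 1.100312 = 1.055096
Total real return = 1.055096 − 1 → 5.510%.

5.510%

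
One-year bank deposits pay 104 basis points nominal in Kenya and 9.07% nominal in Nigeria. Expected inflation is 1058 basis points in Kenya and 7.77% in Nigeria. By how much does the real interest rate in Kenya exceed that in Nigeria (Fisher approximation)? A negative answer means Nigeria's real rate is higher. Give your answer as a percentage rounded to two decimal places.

Kenya: 1.04% − 10.58% = -9.540%
Nigeria: 9.07% − 7.77% = 1.300%
Differential = -10.840% → -10.84%.

-10.84%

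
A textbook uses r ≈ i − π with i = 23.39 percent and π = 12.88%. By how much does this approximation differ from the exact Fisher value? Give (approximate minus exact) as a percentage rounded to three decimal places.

Approximate: r ≈ 23.390% − 12.880% = 10.5100%
Exact: (1 + 0.2339)/(1 + 0.1288) − 1 = 9.3108%
Error = 10.5100% − 9.3108% = 1.1992% → 1.199%.

1.199%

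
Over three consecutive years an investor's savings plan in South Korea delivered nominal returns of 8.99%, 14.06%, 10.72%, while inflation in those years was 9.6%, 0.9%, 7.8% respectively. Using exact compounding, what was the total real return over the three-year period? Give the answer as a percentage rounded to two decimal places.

15.46%

Nominal growth factor = 1.0899 × 1.1406 × 1.1072 = 1.376405
Price-level growth factor = 1.0960 × 1.0090 × 1.0780 = 1.192121
Real growth factor = 1.376405 / 1.192121 = 1.154584
Total real return = 1.154584 − 1 → 15.46%.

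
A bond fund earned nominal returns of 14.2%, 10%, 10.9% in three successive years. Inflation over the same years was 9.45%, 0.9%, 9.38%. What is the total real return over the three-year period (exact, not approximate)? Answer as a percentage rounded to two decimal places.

15.33%

Nominal growth factor = 1.1420 × 1.1000 × 1.1090 = 1.393126
Price-level growth factor = 1.0945 × 1.0090 × 1.0938 = 1.207939
Real growth factor = 1.393126 / 1.207939 = 1.153308
Total real return = 1.153308 − 1 → 15.33%.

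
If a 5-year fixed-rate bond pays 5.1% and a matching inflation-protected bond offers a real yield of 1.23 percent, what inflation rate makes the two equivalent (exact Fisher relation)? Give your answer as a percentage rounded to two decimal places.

3.82%

(1 + π) = (1 + i)/(1 + r) = 1.05100 / 1.01230 = 1.038230
Break-even inflation = 1.038230 − 1 → 3.82%.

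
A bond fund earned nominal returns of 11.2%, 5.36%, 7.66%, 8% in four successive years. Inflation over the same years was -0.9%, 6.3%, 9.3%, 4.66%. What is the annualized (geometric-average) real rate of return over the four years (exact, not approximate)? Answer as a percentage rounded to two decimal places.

Compound the nominal returns: 1.1120 × 1.0536 × 1.0766 × 1.0800 = 1.36225585.
Compound inflation: 0.9910 × 1.0630 × 1.0930 × 1.0466 = 1.20505761.
Deflate: 1.36225585 / 1.20505761 = 1.13044873.
Annualized real rate = 1.13044873^(1/4) − 1 = 3.1128% → 3.11%.

3.11%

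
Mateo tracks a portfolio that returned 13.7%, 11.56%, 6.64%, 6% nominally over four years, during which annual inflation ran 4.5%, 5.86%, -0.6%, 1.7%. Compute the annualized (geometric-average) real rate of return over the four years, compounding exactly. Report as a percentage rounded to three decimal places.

6.411%

Nominal growth factor = 1.1370 × 1.1156 × 1.0664 × 1.0600 = 1.43382112
Price-level growth factor = 1.0450 × 1.0586 × 0.9940 × 1.0170 = 1.11829277
Real growth factor = 1.43382112 / 1.11829277 = 1.28215182
Annualized real rate = 1.28215182^(1/4) − 1 = 6.4106% → 6.411%.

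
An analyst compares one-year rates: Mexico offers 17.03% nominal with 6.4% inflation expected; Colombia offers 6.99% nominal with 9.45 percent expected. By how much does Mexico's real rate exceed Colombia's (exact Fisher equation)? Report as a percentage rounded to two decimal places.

Mexico: (1 + 0.1703)/(1 + 0.0640) − 1 = 9.9906%
Colombia: (1 + 0.0699)/(1 + 0.0945) − 1 = -2.2476%
Differential = 9.9906% − (-2.2476%) = 12.2382% → 12.24%.

12.24%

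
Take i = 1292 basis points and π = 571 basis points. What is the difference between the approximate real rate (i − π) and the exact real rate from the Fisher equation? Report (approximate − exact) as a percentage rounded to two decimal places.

Approximate: r ≈ 12.920% − 5.710% = 7.2100%
Exact: (1 + 0.1292)/(1 + 0.0571) − 1 = 6.8205%
Error = 7.2100% − 6.8205% = 0.3895% → 0.39%.

0.39%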